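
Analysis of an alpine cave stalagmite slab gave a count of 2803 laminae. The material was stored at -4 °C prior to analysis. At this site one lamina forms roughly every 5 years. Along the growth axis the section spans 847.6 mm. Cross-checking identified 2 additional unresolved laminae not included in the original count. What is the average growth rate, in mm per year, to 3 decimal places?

0.060 mm per year

True lamina count = 2803 + 2 = 2805.
At 5 years per lamina, 2805 × 5 = 14025 years.
Extension rate ≈ 847.6 / 14025 = 0.060 mm per year.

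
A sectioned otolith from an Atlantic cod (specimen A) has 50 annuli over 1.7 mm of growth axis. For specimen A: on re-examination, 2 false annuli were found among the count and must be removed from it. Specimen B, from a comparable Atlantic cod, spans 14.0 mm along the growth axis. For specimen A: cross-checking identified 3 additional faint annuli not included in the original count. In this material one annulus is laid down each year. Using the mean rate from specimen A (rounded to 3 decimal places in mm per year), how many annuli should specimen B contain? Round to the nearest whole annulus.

424 annuli

Specimen A: true annulus count = 50 − 2 + 3 = 51.
A: Mean rate = 1.7 mm / 51 years ≈ 0.033 mm/yr.
B spans 14.0 / 0.033 = 424.24 years ≈ 424 annuli.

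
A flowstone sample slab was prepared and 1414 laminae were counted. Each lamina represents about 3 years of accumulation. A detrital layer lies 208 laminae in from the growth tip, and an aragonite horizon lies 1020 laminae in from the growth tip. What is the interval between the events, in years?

2436 years

1020 − 208 = 812 laminae lie between the two events.
At 3 years per lamina, 812 × 3 = 2436 years.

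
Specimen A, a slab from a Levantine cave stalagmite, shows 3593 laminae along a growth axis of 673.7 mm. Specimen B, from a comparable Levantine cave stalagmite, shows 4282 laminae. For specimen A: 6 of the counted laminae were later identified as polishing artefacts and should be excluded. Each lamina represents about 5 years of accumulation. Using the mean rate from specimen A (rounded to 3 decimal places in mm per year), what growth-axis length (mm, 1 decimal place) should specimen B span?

Specimen A: correcting the raw count gives 3593 − 6 = 3587 true laminae.
Specimen A: 3587 laminae at 5 years each span 3587 × 5 = 17935 years.
A: 673.7 mm over 17935 years gives 673.7 / 17935 ≈ 0.038 mm per year.
Specimen B: multiplying by 5 years per lamina: 4282 × 5 = 21410 years. B's length ≈ 0.038 × 21410 = 813.6 mm.

813.6 mm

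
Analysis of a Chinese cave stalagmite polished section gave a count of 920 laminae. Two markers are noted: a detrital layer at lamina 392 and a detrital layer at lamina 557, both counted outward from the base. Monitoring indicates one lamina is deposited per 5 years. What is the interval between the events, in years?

825 yr

557 − 392 = 165 laminae lie between the two events.
Multiplying by 5 years per lamina: 165 × 5 = 825 years.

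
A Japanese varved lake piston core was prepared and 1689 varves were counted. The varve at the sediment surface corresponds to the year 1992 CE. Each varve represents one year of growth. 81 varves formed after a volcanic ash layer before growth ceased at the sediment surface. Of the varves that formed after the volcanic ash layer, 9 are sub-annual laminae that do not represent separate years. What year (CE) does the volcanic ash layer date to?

81 varves post-date the volcanic ash layer.
Excluding 9 false varves: 81 − 9 = 72.
The varve at the sediment surface is 1992 CE, so the volcanic ash layer dates to 1992 − 72 = 1920 CE.

1920 CE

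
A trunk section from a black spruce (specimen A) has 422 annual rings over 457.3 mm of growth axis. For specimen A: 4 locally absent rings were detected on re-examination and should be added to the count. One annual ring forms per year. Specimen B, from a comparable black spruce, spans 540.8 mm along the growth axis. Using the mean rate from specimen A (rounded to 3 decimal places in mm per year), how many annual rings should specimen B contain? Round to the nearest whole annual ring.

Specimen A: adjusted count: 422 + 4 = 426 annual rings.
A: Mean rate = 457.3 mm / 426 years ≈ 1.073 mm/year.
B spans 540.8 / 1.073 = 504.01 years ≈ 504 annual rings.

504 annual rings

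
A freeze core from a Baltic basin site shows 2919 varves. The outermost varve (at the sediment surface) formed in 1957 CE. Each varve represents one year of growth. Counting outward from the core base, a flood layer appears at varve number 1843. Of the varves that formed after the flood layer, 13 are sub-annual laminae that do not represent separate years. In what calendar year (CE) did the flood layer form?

894 CE

2919 − 1843 = 1076 varves lie beyond the flood layer toward the sediment surface.
1076 − 13 false = 1063 true varves after the flood layer.
1957 − 1063 = 894 CE.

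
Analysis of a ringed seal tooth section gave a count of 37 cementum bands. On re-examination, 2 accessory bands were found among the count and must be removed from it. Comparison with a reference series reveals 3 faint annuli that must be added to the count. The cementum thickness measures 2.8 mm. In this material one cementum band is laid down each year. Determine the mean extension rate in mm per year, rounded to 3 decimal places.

0.074 mm per year

True cementum band count = 37 − 2 + 3 = 38.
Mean rate = 2.8 mm / 38 years ≈ 0.074 mm per year.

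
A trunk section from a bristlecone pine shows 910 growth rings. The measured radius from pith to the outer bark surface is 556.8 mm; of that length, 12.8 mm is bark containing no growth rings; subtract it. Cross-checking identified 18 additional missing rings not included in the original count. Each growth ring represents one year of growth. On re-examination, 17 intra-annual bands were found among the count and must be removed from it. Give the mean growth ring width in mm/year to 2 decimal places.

0.60 mm/year

True growth ring count = 910 − 17 + 18 = 911.
The growth record spans 556.8 − 12.8 = 544.0 mm.
Extension rate ≈ 544.0 / 911 = 0.60 mm/year.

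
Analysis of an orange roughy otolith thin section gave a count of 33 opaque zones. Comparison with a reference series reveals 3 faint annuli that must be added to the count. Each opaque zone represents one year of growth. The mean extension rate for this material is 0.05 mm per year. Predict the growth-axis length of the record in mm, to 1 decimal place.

1.8 mm

Correcting the raw count gives 33 + 3 = 36 true opaque zones.
36 years at 0.05 mm/year gives 0.05 × 36 = 1.8 mm.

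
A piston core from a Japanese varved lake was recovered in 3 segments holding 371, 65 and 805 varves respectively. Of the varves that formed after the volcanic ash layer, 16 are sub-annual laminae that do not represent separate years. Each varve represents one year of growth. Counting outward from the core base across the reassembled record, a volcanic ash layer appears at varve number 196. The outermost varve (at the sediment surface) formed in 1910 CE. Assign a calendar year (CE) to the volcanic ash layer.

881 CE

Total varves = 371 + 65 + 805 = 1241.
1241 − 196 = 1045 varves lie beyond the volcanic ash layer toward the sediment surface.
Removing the 16 false varves leaves 1045 − 16 = 1029 true varves beyond the volcanic ash layer.
The varve at the sediment surface is 1910 CE, so the volcanic ash layer dates to 1910 − 1029 = 881 CE.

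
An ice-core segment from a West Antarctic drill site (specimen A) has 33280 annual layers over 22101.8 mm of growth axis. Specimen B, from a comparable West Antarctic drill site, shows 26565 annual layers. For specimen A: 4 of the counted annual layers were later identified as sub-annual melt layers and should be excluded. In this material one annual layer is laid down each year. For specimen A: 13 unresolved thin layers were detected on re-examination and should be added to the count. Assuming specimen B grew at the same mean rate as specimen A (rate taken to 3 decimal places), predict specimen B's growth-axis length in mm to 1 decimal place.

17639.2 mm

Specimen A: true annual layer count = 33280 − 4 + 13 = 33289.
A: Mean rate = 22101.8 mm / 33289 years ≈ 0.664 mm per year.
B's length ≈ 0.664 × 26565 = 17639.2 mm.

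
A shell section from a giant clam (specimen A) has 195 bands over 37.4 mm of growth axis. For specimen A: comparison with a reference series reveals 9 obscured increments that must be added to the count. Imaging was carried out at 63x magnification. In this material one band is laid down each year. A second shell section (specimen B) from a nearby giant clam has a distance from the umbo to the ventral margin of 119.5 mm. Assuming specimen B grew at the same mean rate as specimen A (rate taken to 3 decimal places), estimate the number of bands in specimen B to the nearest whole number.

653 bands

Specimen A: correcting the raw count gives 195 + 9 = 204 true bands.
A: Extension rate ≈ 37.4 / 204 = 0.183 mm per year.
For B, 119.5 / 0.183 = 653.01 years ≈ 653 bands.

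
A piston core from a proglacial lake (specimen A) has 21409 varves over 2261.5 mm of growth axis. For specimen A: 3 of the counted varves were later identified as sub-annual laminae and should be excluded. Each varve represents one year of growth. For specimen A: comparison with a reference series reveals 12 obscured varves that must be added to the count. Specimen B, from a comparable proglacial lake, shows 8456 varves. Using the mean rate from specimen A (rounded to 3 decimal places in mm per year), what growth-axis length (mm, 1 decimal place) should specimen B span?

Specimen A: adjusted count: 21409 − 3 + 12 = 21418 varves.
A: Extension rate ≈ 2261.5 / 21418 = 0.106 mm per year.
For B, 0.106 mm/year × 8456 years = 896.3 mm.

896.3 mm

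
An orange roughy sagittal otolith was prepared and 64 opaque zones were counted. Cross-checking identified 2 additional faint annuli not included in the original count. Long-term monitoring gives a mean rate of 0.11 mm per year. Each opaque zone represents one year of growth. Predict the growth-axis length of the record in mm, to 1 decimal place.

Correcting the raw count gives 64 + 2 = 66 true opaque zones.
Length ≈ 0.11 × 66 = 7.3 mm.

7.3 mm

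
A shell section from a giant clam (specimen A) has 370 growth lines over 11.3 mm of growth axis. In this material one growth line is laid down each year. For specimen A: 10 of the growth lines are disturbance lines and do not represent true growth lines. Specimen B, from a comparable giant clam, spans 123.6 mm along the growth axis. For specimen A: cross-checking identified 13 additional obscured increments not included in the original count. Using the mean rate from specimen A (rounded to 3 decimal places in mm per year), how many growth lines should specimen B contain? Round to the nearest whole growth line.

4120 growth lines

Specimen A: after corrections the count is 370 − 10 + 13 = 373 growth lines.
A: Extension rate ≈ 11.3 / 373 = 0.030 mm/year.
Specimen B: 123.6 mm / 0.030 mm per year = 4120.00 years ≈ 4120 growth lines.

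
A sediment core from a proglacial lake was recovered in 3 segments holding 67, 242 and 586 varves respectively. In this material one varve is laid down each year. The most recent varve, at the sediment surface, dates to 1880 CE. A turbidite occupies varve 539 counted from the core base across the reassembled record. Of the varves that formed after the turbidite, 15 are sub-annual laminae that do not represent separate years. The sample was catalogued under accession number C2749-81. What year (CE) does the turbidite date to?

Total varves = 67 + 242 + 586 = 895.
Between varve 539 and the sediment surface there are 895 − 539 = 356 varves.
Excluding 15 false varves: 356 − 15 = 341.
Counting back 341 years from 1880 CE places the turbidite in 1880 − 341 = 1539 CE.

1539 CE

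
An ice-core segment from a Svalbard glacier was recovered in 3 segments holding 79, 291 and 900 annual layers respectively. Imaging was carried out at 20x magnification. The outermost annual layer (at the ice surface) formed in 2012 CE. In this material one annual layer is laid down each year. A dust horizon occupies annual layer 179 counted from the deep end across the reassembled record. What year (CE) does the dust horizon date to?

Total annual layers = 79 + 291 + 900 = 1270.
Between annual layer 179 and the ice surface there are 1270 − 179 = 1091 annual layers.
The annual layer at the ice surface is 2012 CE, so the dust horizon dates to 2012 − 1091 = 921 CE.

921 CE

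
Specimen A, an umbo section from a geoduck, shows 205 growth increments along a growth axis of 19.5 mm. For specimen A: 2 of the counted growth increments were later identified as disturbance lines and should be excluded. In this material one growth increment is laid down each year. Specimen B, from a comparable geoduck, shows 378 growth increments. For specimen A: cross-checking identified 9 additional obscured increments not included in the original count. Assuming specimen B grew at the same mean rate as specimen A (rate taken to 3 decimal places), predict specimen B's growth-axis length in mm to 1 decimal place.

34.8 mm

Specimen A: after corrections the count is 205 − 2 + 9 = 212 growth increments.
A: Mean rate = 19.5 mm / 212 years ≈ 0.092 mm/year.
Length of B = 0.092 × 378 = 34.8 mm.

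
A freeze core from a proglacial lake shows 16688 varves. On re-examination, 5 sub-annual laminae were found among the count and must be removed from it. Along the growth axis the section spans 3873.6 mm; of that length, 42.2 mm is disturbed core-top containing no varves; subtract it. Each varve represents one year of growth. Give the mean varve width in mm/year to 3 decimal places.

Adjusted count: 16688 − 5 = 16683 varves.
The growth record spans 3873.6 − 42.2 = 3831.4 mm.
Mean rate = 3831.4 mm / 16683 years ≈ 0.230 mm/year.

0.230 mm/year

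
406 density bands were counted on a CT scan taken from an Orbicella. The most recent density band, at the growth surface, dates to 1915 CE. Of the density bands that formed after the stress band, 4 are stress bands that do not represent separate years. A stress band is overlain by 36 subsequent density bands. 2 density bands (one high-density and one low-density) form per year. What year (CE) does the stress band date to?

1899 CE

36 density bands post-date the stress band.
Removing the 4 false density bands leaves 36 − 4 = 32 true density bands beyond the stress band.
Dividing by 2 density bands per year: 32 / 2 = 16 years.
The density band at the growth surface is 1915 CE, so the stress band dates to 1915 − 16 = 1899 CE.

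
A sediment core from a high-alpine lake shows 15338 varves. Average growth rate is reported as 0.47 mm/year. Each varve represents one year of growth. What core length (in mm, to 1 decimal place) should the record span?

15338 years of growth are recorded.
Length ≈ 0.47 × 15338 = 7208.9 mm.

7208.9 mm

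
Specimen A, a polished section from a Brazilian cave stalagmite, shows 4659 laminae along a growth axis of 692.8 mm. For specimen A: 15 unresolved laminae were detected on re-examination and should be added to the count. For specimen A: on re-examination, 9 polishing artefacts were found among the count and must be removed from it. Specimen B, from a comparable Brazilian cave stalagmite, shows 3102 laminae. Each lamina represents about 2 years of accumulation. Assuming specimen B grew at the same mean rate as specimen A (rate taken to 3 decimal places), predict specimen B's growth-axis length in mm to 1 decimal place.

Specimen A: after corrections the count is 4659 − 9 + 15 = 4665 laminae.
Specimen A: multiplying by 2 years per lamina: 4665 × 2 = 9330 years.
A: Mean rate = 692.8 mm / 9330 years ≈ 0.074 mm/yr.
Specimen B: 3102 laminae at 2 years each span 3102 × 2 = 6204 years. B's length ≈ 0.074 × 6204 = 459.1 mm.

459.1 mm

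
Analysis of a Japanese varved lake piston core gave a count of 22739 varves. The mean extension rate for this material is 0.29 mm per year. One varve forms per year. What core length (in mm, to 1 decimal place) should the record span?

6594.3 mm

The record spans 22739 years at 0.29 mm per year.
Length ≈ 0.29 × 22739 = 6594.3 mm.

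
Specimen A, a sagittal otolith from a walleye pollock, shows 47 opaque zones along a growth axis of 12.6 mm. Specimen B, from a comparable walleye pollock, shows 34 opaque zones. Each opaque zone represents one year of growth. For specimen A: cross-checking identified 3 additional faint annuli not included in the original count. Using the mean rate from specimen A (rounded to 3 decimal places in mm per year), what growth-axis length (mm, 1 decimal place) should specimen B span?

8.6 mm

Specimen A: correcting the raw count gives 47 + 3 = 50 true opaque zones.
A: 12.6 mm over 50 years gives 12.6 / 50 ≈ 0.252 mm/year.
For B, 0.252 mm/year × 34 years = 8.6 mm.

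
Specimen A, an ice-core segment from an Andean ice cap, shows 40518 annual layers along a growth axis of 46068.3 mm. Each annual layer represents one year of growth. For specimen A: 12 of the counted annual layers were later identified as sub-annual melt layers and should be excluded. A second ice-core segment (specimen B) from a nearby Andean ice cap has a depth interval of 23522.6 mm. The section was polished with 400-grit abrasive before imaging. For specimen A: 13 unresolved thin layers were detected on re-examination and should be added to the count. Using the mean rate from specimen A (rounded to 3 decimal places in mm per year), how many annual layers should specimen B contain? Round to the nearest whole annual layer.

Specimen A: after corrections the count is 40518 − 12 + 13 = 40519 annual layers.
A: 46068.3 mm over 40519 years gives 46068.3 / 40519 ≈ 1.137 mm per year.
B spans 23522.6 / 1.137 = 20688.30 years ≈ 20688 annual layers.

20688 annual layers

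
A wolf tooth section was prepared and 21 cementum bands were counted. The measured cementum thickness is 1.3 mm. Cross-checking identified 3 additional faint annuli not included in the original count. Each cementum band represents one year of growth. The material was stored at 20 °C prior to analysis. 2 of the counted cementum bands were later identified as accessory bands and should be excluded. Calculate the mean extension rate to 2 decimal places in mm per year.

After corrections the count is 21 − 2 + 3 = 22 cementum bands.
Extension rate ≈ 1.3 / 22 = 0.06 mm per year.

0.06 mm per year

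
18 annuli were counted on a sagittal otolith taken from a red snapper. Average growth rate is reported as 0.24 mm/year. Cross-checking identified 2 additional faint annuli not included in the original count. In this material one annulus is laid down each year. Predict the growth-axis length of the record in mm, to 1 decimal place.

4.8 mm

Correcting the raw count gives 18 + 2 = 20 true annuli.
20 years at 0.24 mm/year gives 0.24 × 20 = 4.8 mm.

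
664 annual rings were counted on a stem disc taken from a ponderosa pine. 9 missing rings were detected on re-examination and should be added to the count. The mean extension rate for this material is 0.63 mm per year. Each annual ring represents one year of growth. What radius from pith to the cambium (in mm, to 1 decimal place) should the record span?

424.0 mm

Correcting the raw count gives 664 + 9 = 673 true annual rings.
Predicted length = 0.63 mm/year × 673 years = 424.0 mm.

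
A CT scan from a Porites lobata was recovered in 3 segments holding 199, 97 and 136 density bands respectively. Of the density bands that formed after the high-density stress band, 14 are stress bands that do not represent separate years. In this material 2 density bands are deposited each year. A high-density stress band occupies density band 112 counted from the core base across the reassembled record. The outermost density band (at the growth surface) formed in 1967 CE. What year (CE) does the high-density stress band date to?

1814 CE

Total density bands = 199 + 97 + 136 = 432.
Between density band 112 and the growth surface there are 432 − 112 = 320 density bands.
Excluding 14 false density bands: 320 − 14 = 306.
With 2 density bands per year, 306 / 2 = 153 years.
Counting back 153 years from 1967 CE places the high-density stress band in 1967 − 153 = 1814 CE.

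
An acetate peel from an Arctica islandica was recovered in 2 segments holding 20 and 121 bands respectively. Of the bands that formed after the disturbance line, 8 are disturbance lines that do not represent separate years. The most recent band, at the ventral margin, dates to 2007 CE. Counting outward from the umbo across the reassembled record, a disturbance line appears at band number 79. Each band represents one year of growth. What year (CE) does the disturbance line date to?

1953 CE

Total bands = 20 + 121 = 141.
141 − 79 = 62 bands lie beyond the disturbance line toward the ventral margin.
Removing the 8 false bands leaves 62 − 8 = 54 true bands beyond the disturbance line.
2007 − 54 = 1953 CE.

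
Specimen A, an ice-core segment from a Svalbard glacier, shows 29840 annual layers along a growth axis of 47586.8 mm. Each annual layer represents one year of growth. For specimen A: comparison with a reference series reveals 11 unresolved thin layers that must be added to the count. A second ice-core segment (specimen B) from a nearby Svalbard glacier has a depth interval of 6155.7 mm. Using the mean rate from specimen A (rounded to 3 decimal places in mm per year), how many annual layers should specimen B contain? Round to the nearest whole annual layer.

Specimen A: true annual layer count = 29840 + 11 = 29851.
A: Extension rate ≈ 47586.8 / 29851 = 1.594 mm/yr.
For B, 6155.7 / 1.594 = 3861.79 years ≈ 3862 annual layers.

3862 annual layers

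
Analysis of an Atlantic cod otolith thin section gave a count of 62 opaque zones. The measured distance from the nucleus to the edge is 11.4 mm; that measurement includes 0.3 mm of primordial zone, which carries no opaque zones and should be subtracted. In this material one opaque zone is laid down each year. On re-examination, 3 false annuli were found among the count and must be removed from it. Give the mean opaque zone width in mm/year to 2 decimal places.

0.19 mm/year

Correcting the raw count gives 62 − 3 = 59 true opaque zones.
The growth record spans 11.4 − 0.3 = 11.1 mm.
11.1 mm over 59 years gives 11.1 / 59 ≈ 0.19 mm/year.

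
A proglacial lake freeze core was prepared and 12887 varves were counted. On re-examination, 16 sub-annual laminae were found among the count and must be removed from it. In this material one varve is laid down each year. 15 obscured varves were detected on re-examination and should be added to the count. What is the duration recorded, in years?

Adjusted count: 12887 − 16 + 15 = 12886 varves.
At one varve per year, that is 12886 years.

12886 yr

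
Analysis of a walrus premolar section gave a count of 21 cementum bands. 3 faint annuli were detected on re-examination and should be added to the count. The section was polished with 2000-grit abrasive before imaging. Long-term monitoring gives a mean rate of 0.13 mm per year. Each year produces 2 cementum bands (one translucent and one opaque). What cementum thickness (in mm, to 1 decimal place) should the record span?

1.6 mm

Adjusted count: 21 + 3 = 24 cementum bands.
Dividing by 2 cementum bands per year: 24 / 2 = 12 years.
12 years at 0.13 mm/year gives 0.13 × 12 = 1.6 mm.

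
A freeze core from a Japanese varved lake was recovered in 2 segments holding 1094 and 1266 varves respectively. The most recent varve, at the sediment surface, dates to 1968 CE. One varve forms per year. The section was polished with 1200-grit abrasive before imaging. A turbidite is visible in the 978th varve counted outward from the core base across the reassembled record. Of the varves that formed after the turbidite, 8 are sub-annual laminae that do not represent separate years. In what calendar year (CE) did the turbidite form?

Total varves = 1094 + 1266 = 2360.
The turbidite sits at varve 978 from the core base, so 2360 − 978 = 1382 varves formed after it.
Removing the 8 false varves leaves 1382 − 8 = 1374 true varves beyond the turbidite.
Counting back 1374 years from 1968 CE places the turbidite in 1968 − 1374 = 594 CE.

594 CE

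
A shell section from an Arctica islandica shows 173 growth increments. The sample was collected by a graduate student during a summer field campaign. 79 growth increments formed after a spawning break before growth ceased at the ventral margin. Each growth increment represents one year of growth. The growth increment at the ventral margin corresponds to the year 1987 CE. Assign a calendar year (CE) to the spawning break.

1908 CE

79 growth increments formed after the spawning break.
1987 − 79 = 1908 CE.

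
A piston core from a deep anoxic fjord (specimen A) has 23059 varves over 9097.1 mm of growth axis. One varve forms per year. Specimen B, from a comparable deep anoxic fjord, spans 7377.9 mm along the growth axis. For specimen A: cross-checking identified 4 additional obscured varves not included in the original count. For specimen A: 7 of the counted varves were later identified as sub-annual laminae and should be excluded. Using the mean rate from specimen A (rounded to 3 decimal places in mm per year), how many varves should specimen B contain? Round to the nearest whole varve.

18678 varves

Specimen A: after corrections the count is 23059 − 7 + 4 = 23056 varves.
A: Mean rate = 9097.1 mm / 23056 years ≈ 0.395 mm/yr.
For B, 7377.9 / 0.395 = 18678.23 years ≈ 18678 varves.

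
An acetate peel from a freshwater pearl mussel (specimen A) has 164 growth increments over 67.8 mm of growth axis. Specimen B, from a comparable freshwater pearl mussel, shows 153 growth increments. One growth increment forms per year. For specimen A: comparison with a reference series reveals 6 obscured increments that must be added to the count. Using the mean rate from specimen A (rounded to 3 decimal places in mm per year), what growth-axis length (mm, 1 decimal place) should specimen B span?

Specimen A: adjusted count: 164 + 6 = 170 growth increments.
A: 67.8 mm over 170 years gives 67.8 / 170 ≈ 0.399 mm/yr.
B's length ≈ 0.399 × 153 = 61.0 mm.

61.0 mm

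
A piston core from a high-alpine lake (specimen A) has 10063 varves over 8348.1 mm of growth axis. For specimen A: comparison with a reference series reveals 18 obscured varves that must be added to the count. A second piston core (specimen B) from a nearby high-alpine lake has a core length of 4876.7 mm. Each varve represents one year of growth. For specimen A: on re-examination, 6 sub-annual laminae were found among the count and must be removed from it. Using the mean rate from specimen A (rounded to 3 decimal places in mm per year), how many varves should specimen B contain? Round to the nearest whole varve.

5883 varves

Specimen A: true varve count = 10063 − 6 + 18 = 10075.
A: Extension rate ≈ 8348.1 / 10075 = 0.829 mm/year.
B spans 4876.7 / 0.829 = 5882.63 years ≈ 5883 varves.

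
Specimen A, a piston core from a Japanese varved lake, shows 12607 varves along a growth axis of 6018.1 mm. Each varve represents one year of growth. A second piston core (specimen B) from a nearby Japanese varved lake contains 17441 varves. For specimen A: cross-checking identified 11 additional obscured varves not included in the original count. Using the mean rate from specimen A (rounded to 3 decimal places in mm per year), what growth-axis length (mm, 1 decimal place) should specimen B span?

Specimen A: adjusted count: 12607 + 11 = 12618 varves.
A: Mean rate = 6018.1 mm / 12618 years ≈ 0.477 mm/yr.
B's length ≈ 0.477 × 17441 = 8319.4 mm.

8319.4 mm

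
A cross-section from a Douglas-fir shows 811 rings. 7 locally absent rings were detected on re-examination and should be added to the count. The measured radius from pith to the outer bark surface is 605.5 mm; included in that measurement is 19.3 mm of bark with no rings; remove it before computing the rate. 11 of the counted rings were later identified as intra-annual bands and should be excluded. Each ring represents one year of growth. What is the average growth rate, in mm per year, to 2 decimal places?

True ring count = 811 − 11 + 7 = 807.
Removing the 19.3 mm offcut leaves 605.5 − 19.3 = 586.2 mm.
Mean rate = 586.2 mm / 807 years ≈ 0.73 mm per year.

0.73 mm per year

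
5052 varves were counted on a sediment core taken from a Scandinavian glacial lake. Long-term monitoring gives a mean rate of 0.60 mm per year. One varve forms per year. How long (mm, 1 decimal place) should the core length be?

5052 years of growth are recorded.
Predicted length = 0.60 mm/year × 5052 years = 3031.2 mm.

3031.2 mm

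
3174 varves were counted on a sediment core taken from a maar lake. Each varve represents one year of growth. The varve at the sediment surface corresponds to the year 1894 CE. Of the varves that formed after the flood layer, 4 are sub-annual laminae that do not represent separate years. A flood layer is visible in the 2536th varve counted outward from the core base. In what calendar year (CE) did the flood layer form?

The flood layer sits at varve 2536 from the core base, so 3174 − 2536 = 638 varves formed after it.
Excluding 4 false varves: 638 − 4 = 634.
Counting back 634 years from 1894 CE places the flood layer in 1894 − 634 = 1260 CE.

1260 CE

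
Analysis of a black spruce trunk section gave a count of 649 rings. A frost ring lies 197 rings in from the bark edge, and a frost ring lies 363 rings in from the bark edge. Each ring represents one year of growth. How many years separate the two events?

166 years

363 − 197 = 166 rings lie between the two events.
One ring per year makes the interval 166 years.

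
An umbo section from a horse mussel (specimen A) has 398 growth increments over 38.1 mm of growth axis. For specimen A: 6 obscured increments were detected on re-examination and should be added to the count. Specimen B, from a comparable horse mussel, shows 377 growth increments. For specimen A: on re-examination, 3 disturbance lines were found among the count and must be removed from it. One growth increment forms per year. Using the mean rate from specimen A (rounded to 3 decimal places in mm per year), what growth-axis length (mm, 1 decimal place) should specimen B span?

Specimen A: adjusted count: 398 − 3 + 6 = 401 growth increments.
A: Extension rate ≈ 38.1 / 401 = 0.095 mm/year.
Length of B = 0.095 × 377 = 35.8 mm.

35.8 mm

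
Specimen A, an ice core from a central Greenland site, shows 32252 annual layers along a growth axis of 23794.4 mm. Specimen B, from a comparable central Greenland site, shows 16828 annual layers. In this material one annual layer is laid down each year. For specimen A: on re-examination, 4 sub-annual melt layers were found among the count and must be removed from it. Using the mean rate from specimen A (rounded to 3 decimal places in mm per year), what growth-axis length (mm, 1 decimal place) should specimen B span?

12419.1 mm

Specimen A: adjusted count: 32252 − 4 = 32248 annual layers.
A: Extension rate ≈ 23794.4 / 32248 = 0.738 mm per year.
Length of B = 0.738 × 16828 = 12419.1 mm.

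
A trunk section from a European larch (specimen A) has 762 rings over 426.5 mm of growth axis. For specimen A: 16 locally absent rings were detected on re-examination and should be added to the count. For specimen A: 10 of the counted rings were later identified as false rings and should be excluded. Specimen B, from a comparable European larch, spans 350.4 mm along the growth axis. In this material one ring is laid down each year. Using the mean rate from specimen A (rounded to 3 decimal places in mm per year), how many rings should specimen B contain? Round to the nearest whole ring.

Specimen A: correcting the raw count gives 762 − 10 + 16 = 768 true rings.
A: Mean rate = 426.5 mm / 768 years ≈ 0.555 mm/year.
For B, 350.4 / 0.555 = 631.35 years ≈ 631 rings.

631 rings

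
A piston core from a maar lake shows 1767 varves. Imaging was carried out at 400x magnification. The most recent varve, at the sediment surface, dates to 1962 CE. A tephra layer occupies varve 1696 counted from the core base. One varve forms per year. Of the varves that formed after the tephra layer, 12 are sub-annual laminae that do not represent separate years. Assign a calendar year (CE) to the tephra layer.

1903 CE

1767 − 1696 = 71 varves lie beyond the tephra layer toward the sediment surface.
Removing the 12 false varves leaves 71 − 12 = 59 true varves beyond the tephra layer.
The varve at the sediment surface is 1962 CE, so the tephra layer dates to 1962 − 59 = 1903 CE.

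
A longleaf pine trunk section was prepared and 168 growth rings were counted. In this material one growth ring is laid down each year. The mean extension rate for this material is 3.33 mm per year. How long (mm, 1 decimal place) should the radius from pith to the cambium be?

559.4 mm

The record spans 168 years at 3.33 mm per year.
Predicted length = 3.33 mm/year × 168 years = 559.4 mm.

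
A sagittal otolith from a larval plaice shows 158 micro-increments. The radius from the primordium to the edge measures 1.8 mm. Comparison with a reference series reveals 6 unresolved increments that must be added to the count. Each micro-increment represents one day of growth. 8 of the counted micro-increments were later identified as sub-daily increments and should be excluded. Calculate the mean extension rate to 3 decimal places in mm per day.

After corrections the count is 158 − 8 + 6 = 156 micro-increments.
Extension rate ≈ 1.8 / 156 = 0.012 mm per day.

0.012 mm per day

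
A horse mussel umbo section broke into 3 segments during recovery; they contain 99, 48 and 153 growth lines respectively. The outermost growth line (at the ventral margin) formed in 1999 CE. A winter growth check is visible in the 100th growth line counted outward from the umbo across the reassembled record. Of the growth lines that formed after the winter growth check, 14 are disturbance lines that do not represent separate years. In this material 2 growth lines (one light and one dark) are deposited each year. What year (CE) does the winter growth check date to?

1906 CE

Total growth lines = 99 + 48 + 153 = 300.
Between growth line 100 and the ventral margin there are 300 − 100 = 200 growth lines.
200 − 14 false = 186 true growth lines after the winter growth check.
186 growth lines at 2 per year is 186 / 2 = 93 years.
Counting back 93 years from 1999 CE places the winter growth check in 1999 − 93 = 1906 CE.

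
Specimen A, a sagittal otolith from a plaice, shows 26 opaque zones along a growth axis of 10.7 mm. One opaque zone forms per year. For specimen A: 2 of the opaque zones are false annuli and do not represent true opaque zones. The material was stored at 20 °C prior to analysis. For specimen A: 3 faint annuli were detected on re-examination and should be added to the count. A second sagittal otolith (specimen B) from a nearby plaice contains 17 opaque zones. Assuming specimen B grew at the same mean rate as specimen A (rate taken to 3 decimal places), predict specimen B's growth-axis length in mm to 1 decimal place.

6.7 mm

Specimen A: true opaque zone count = 26 − 2 + 3 = 27.
A: 10.7 mm over 27 years gives 10.7 / 27 ≈ 0.396 mm per year.
For B, 0.396 mm/year × 17 years = 6.7 mm.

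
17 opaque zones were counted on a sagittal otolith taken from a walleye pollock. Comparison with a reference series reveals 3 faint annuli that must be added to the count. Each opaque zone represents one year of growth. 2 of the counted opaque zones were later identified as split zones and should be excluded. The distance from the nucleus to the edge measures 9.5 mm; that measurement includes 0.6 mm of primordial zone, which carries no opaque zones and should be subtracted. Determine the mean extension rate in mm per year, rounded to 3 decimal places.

0.494 mm per year

After corrections the count is 17 − 2 + 3 = 18 opaque zones.
The growth record spans 9.5 − 0.6 = 8.9 mm.
Mean rate = 8.9 mm / 18 years ≈ 0.494 mm per year.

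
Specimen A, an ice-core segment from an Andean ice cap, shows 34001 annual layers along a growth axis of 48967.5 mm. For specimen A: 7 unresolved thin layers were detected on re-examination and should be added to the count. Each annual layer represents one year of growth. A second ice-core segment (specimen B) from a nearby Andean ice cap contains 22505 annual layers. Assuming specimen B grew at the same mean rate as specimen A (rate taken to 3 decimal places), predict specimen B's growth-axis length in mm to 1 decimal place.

Specimen A: true annual layer count = 34001 + 7 = 34008.
A: Extension rate ≈ 48967.5 / 34008 = 1.440 mm/yr.
B's length ≈ 1.440 × 22505 = 32407.2 mm.

32407.2 mm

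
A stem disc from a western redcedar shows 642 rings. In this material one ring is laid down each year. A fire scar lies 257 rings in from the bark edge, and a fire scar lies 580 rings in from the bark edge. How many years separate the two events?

The two markers are separated by 580 − 257 = 323 rings.
At one ring per year, 323 years elapsed between them.

323 years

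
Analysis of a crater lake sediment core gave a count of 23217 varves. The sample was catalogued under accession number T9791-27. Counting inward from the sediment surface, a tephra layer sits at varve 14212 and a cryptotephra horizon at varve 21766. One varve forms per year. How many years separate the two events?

The two markers are separated by 21766 − 14212 = 7554 varves.
One varve per year makes the interval 7554 years.

7554 yr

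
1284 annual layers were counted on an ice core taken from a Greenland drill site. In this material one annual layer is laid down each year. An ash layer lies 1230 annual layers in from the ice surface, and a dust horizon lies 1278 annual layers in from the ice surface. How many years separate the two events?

48 years

Separation: 1278 − 1230 = 48 annual layers.
At one annual layer per year, 48 years elapsed between them.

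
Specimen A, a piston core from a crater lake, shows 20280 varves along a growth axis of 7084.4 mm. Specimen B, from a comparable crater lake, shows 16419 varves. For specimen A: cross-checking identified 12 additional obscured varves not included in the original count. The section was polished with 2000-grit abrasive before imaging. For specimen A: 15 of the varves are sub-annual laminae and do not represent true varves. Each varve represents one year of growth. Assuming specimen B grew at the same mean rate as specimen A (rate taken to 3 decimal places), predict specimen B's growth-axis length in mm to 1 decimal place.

Specimen A: after corrections the count is 20280 − 15 + 12 = 20277 varves.
A: Mean rate = 7084.4 mm / 20277 years ≈ 0.349 mm per year.
Length of B = 0.349 × 16419 = 5730.2 mm.

5730.2 mm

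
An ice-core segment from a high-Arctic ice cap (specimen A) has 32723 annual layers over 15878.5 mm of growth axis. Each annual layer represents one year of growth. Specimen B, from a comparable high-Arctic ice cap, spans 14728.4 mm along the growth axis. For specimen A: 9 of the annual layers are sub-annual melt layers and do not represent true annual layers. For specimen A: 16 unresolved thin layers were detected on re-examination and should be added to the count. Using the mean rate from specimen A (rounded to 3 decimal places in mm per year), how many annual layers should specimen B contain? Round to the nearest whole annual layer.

Specimen A: correcting the raw count gives 32723 − 9 + 16 = 32730 true annual layers.
A: 15878.5 mm over 32730 years gives 15878.5 / 32730 ≈ 0.485 mm per year.
B spans 14728.4 / 0.485 = 30367.84 years ≈ 30368 annual layers.

30368 annual layers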